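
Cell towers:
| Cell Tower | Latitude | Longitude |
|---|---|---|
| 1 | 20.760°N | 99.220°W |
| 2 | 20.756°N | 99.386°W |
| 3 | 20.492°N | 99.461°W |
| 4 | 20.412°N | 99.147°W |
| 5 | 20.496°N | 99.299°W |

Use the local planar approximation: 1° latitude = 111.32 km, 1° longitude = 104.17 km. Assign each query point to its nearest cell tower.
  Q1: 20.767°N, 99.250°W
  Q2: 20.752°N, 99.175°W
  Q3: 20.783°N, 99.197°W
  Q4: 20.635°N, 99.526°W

Q1 at 20.767°N, 99.250°W:
  1: 3.221 km
  2: 14.220 km
  3: 37.686 km
  4: 40.949 km
  5: 30.596 km
  → nearest: 1 (3.221 km)
Q2 at 20.752°N, 99.175°W:
  1: 4.771 km
  2: 21.984 km
  3: 41.537 km
  4: 37.961 km
  5: 31.289 km
  → nearest: 1 (4.771 km)
Q3 at 20.783°N, 99.197°W:
  1: 3.507 km
  2: 19.916 km
  3: 42.493 km
  4: 41.627 km
  5: 33.669 km
  → nearest: 1 (3.507 km)
Q4 at 20.635°N, 99.526°W:
  1: 34.781 km
  2: 19.852 km
  3: 17.299 km
  4: 46.636 km
  5: 28.259 km
  → nearest: 3 (17.299 km)

Q1→1; Q2→1; Q3→1; Q4→3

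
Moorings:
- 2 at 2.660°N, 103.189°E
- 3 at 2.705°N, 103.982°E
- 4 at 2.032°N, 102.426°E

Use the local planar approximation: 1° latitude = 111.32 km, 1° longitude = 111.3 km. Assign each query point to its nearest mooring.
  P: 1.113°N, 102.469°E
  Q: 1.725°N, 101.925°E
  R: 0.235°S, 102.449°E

P→4; Q→4; R→4

P at 1.113°N, 102.469°E:
  2: √((1.547·111.32)² + (0.720·111.3)²) = √(29656.98672 + 6421.77850) = 189.944 km
  3: √((1.592·111.32)² + (1.513·111.3)²) = √(31407.43880 + 28357.51593) = 244.469 km
  4: √((0.919·111.32)² + (-0.043·111.3)²) = √(10465.92018 + 22.90484) = 102.415 km
  → nearest: 4 (102.415 km)
Q at 1.725°N, 101.925°E:
  2: √((0.935·111.32)² + (1.264·111.3)²) = √(10833.52069 + 19791.76276) = 175.001 km
  3: √((0.980·111.32)² + (2.057·111.3)²) = √(11901.41356 + 52415.40092) = 253.608 km
  4: √((0.307·111.32)² + (0.501·111.3)²) = √(1167.94703 + 3109.32258) = 65.401 km
  → nearest: 4 (65.401 km)
R at 0.235°S, 102.449°E:
  2: √((2.895·111.32)² + (0.740·111.3)²) = √(103858.85526 + 6783.49904) = 332.629 km
  3: √((2.940·111.32)² + (1.533·111.3)²) = √(107112.72205 + 29112.17400) = 369.087 km
  4: √((2.267·111.32)² + (-0.023·111.3)²) = √(63686.80112 + 6.55309) = 252.375 km
  → nearest: 4 (252.375 km)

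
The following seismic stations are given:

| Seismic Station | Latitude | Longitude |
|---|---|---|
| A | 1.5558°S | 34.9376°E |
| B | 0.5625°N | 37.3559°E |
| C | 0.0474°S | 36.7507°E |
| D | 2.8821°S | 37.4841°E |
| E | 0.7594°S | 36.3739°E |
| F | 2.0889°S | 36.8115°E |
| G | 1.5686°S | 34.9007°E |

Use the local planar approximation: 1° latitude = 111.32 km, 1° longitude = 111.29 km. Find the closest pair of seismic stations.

A and G

Pairwise distances:
A–B: 357.8244 km
A–C: 262.5083 km
A–D: 319.5532 km
A–E: 182.7852 km
A–F: 216.8257 km
A–G: 4.3468 km
B–C: 95.6347 km
B–D: 383.7182 km
B–E: 183.2972 km
B–F: 301.3080 km
B–G: 361.8559 km
C–D: 325.9435 km
C–E: 89.6693 km
C–F: 227.3605 km
C–G: 266.5807 km
D–E: 266.6511 km
D–F: 115.7574 km
D–G: 322.5523 km
E–F: 155.8067 km
E–G: 187.0691 km
F–G: 220.3996 km
Closest pair: A–G at 4.3468 km.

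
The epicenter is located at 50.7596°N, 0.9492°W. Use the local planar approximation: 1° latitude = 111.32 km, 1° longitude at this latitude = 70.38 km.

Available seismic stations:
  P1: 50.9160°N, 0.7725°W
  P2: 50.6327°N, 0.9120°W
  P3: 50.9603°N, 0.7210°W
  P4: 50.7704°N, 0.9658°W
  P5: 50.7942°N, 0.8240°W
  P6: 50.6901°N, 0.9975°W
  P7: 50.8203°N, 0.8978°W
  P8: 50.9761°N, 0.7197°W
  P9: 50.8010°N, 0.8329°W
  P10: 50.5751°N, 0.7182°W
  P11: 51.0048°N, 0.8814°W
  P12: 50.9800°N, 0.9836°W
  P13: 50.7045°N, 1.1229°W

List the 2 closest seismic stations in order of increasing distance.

Distances from 50.7596°N, 0.9492°W:
P1: 21.3958 km
P2: 14.3671 km
P3: 27.5156 km
P4: 1.6764 km
P5: 9.6166 km
P6: 8.4506 km
P7: 7.6645 km
P8: 29.0128 km
P9: 9.3935 km
P10: 26.1944 km
P11: 27.7096 km
P12: 24.6541 km
P13: 13.6775 km
Sorted: P4 (1.6764 km) < P7 (7.6645 km) < P6 (8.4506 km) < P9 (9.3935 km) < …

P4, P7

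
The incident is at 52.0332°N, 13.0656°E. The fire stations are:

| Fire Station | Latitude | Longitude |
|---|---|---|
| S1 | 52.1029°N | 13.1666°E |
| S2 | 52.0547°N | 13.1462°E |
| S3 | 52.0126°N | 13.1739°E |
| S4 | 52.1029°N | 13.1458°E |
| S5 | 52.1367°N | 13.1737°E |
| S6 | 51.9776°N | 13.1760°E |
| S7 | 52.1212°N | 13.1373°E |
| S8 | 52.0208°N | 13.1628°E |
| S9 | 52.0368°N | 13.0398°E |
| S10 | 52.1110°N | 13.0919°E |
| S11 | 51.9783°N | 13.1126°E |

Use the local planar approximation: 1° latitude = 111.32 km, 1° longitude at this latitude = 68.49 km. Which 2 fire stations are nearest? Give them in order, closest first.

S9, S2

Distances from 52.0332°N, 13.0656°E:
S1: 10.3949 km
S2: 6.0168 km
S3: 7.7639 km
S4: 9.5065 km
S5: 13.6954 km
S6: 9.7715 km
S7: 10.9581 km
S8: 6.7988 km
S9: 1.8119 km
S10: 8.8460 km
S11: 6.9074 km
Sorted: S9 (1.8119 km) < S2 (6.0168 km) < S8 (6.7988 km) < S11 (6.9074 km) < …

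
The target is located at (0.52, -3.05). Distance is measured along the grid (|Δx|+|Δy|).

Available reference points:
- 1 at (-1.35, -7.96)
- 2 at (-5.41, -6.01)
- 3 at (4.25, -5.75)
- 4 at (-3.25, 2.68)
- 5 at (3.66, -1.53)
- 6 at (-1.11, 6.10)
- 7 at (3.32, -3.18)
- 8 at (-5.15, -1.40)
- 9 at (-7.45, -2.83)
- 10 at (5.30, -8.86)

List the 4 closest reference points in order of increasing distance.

Distances from (0.52, -3.05):
1: |-1.87| + |-4.91| = 1.87 + 4.91 = 6.78
2: |-5.93| + |-2.96| = 5.93 + 2.96 = 8.89
3: |3.73| + |-2.70| = 3.73 + 2.70 = 6.43
4: |-3.77| + |5.73| = 3.77 + 5.73 = 9.50
5: |3.14| + |1.52| = 3.14 + 1.52 = 4.66
6: |-1.63| + |9.15| = 1.63 + 9.15 = 10.78
7: |2.80| + |-0.13| = 2.80 + 0.13 = 2.93
8: |-5.67| + |1.65| = 5.67 + 1.65 = 7.32
9: |-7.97| + |0.22| = 7.97 + 0.22 = 8.19
10: |4.78| + |-5.81| = 4.78 + 5.81 = 10.59
Sorted: 7 (2.93) < 5 (4.66) < 3 (6.43) < 1 (6.78) < 8 (7.32) < 9 (8.19) < …

7, 5, 3, 1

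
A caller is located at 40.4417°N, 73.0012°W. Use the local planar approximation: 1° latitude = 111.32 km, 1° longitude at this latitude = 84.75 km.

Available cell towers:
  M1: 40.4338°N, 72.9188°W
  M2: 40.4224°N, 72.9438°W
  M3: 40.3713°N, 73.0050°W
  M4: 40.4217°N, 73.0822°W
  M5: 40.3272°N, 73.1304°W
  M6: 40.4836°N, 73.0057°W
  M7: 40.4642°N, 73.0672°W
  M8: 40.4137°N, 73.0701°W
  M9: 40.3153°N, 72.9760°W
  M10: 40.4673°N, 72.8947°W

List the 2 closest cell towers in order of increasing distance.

Distances from 40.4417°N, 73.0012°W:
M1: √((-0.0079·111.32)² + (0.0824·84.75)²) = √(0.773394 + 48.767876) = 7.0386 km
M2: √((-0.0193·111.32)² + (0.0574·84.75)²) = √(4.615949 + 23.664820) = 5.3180 km
M3: √((-0.0704·111.32)² + (-0.0038·84.75)²) = √(61.417440 + 0.103716) = 7.8435 km
M4: √((-0.0200·111.32)² + (-0.0810·84.75)²) = √(4.956857 + 47.124793) = 7.2168 km
M5: √((-0.1145·111.32)² + (-0.1292·84.75)²) = √(162.464085 + 119.895930) = 16.8036 km
M6: √((0.0419·111.32)² + (-0.0045·84.75)²) = √(21.755769 + 0.145447) = 4.6799 km
M7: √((0.0225·111.32)² + (-0.0660·84.75)²) = √(6.273522 + 31.287242) = 6.1287 km
M8: √((-0.0280·111.32)² + (-0.0689·84.75)²) = √(9.715440 + 34.097133) = 6.6191 km
M9: √((-0.1264·111.32)² + (0.0252·84.75)²) = √(197.988763 + 4.561214) = 14.2320 km
M10: √((0.0256·111.32)² + (0.1065·84.75)²) = √(8.121314 + 81.466420) = 9.4651 km
Sorted: M6 (4.6799 km) < M2 (5.3180 km) < M7 (6.1287 km) < M8 (6.6191 km) < …

M6, M2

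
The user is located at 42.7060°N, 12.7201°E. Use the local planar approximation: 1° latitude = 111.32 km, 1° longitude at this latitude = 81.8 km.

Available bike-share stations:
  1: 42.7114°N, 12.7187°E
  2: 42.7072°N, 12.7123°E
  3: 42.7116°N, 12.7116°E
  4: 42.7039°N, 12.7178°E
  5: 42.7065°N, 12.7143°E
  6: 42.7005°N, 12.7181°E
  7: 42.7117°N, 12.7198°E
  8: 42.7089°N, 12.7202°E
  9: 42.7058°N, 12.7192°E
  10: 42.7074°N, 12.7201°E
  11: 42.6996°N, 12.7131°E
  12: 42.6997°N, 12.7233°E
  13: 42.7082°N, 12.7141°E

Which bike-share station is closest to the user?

9

Distances from 42.7060°N, 12.7201°E:
1: √((0.0054·111.32)² + (-0.0014·81.8)²) = √(0.361355 + 0.013115) = 0.6119 km
2: √((0.0012·111.32)² + (-0.0078·81.8)²) = √(0.017845 + 0.407095) = 0.6519 km
3: √((0.0056·111.32)² + (-0.0085·81.8)²) = √(0.388618 + 0.483442) = 0.9338 km
4: √((-0.0021·111.32)² + (-0.0023·81.8)²) = √(0.054649 + 0.035397) = 0.3001 km
5: √((0.0005·111.32)² + (-0.0058·81.8)²) = √(0.003098 + 0.225093) = 0.4777 km
6: √((-0.0055·111.32)² + (-0.0020·81.8)²) = √(0.374862 + 0.026765) = 0.6337 km
7: √((0.0057·111.32)² + (-0.0003·81.8)²) = √(0.402621 + 0.000602) = 0.6350 km
8: √((0.0029·111.32)² + (0.0001·81.8)²) = √(0.104218 + 0.000067) = 0.3229 km
9: √((-0.0002·111.32)² + (-0.0009·81.8)²) = √(0.000496 + 0.005420) = 0.0769 km
10: √((0.0014·111.32)² + (0.0000·81.8)²) = √(0.024289 + 0.000000) = 0.1558 km
11: √((-0.0064·111.32)² + (-0.0070·81.8)²) = √(0.507582 + 0.327871) = 0.9140 km
12: √((-0.0063·111.32)² + (0.0032·81.8)²) = √(0.491844 + 0.068518) = 0.7486 km
13: √((0.0022·111.32)² + (-0.0060·81.8)²) = √(0.059978 + 0.240885) = 0.5485 km
Minimum: 9 at 0.0769 km.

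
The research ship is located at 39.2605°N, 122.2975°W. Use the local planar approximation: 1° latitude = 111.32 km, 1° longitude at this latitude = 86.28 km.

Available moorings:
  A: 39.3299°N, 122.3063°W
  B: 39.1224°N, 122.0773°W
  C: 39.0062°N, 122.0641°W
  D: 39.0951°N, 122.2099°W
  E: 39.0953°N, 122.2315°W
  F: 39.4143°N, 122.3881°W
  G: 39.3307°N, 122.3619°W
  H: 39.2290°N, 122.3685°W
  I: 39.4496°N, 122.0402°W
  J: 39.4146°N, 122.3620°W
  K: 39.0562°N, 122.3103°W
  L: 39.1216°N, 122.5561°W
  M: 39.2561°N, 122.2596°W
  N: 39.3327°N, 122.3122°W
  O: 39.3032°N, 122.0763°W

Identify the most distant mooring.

Distances from 39.2605°N, 122.2975°W:
A: 7.7628 km
B: 24.4396 km
C: 34.7406 km
D: 19.9032 km
E: 19.2515 km
F: 18.8211 km
G: 9.5887 km
H: 7.0585 km
I: 30.5935 km
J: 18.0345 km
K: 22.7695 km
L: 27.1461 km
M: 3.3065 km
N: 8.1368 km
O: 19.6682 km
Maximum: C at 34.7406 km.

C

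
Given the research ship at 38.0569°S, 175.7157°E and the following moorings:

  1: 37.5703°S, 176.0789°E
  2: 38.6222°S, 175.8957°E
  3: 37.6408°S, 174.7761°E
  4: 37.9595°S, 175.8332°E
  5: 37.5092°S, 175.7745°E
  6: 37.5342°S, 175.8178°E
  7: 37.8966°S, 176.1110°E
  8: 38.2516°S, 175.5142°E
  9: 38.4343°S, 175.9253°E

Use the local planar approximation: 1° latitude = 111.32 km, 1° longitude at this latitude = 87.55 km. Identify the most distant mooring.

3

Distances from 38.0569°S, 175.7157°E:
1: 62.8119 km
2: 64.8724 km
3: 94.4066 km
4: 14.9461 km
5: 61.1869 km
6: 58.8696 km
7: 38.9381 km
8: 27.9460 km
9: 45.8450 km
Maximum: 3 at 94.4066 km.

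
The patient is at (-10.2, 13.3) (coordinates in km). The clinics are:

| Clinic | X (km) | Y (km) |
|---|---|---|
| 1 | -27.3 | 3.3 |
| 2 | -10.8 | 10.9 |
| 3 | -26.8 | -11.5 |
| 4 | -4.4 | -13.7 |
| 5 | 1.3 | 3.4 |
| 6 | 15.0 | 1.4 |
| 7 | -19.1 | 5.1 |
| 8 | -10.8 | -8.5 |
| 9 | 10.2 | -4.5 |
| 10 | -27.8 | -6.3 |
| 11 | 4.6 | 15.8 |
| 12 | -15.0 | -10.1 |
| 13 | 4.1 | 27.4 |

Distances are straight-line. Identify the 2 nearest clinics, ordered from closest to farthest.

Distances from (-10.2, 13.3):
1: √((-17.1)² + (-10.0)²) = √(292.410 + 100.000) = 19.8 km
2: √((-0.6)² + (-2.4)²) = √(0.360 + 5.760) = 2.5 km
3: √((-16.6)² + (-24.8)²) = √(275.560 + 615.040) = 29.8 km
4: √((5.8)² + (-27.0)²) = √(33.640 + 729.000) = 27.6 km
5: √((11.5)² + (-9.9)²) = √(132.250 + 98.010) = 15.2 km
6: √((25.2)² + (-11.9)²) = √(635.040 + 141.610) = 27.9 km
7: √((-8.9)² + (-8.2)²) = √(79.210 + 67.240) = 12.1 km
8: √((-0.6)² + (-21.8)²) = √(0.360 + 475.240) = 21.8 km
9: √((20.4)² + (-17.8)²) = √(416.160 + 316.840) = 27.1 km
10: √((-17.6)² + (-19.6)²) = √(309.760 + 384.160) = 26.3 km
11: √((14.8)² + (2.5)²) = √(219.040 + 6.250) = 15.0 km
12: √((-4.8)² + (-23.4)²) = √(23.040 + 547.560) = 23.9 km
13: √((14.3)² + (14.1)²) = √(204.490 + 198.810) = 20.1 km
Sorted: 2 (2.5 km) < 7 (12.1 km) < 11 (15.0 km) < 5 (15.2 km) < …

2, 7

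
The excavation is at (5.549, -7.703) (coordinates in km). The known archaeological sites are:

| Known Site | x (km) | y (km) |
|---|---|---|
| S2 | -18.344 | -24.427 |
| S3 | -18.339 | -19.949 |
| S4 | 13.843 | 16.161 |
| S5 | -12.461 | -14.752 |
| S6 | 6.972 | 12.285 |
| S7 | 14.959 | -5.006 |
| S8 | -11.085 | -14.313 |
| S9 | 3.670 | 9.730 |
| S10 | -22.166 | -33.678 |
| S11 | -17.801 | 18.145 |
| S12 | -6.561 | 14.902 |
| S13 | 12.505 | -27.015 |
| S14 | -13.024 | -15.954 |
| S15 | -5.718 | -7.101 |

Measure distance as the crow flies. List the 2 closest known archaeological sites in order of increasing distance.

S7, S15

Distances from (5.549, -7.703):
S2: √((-23.893)² + (-16.724)²) = √(570.87545 + 279.69218) = 29.164 km
S3: √((-23.888)² + (-12.246)²) = √(570.63654 + 149.96452) = 26.844 km
S4: √((8.294)² + (23.864)²) = √(68.79044 + 569.49050) = 25.264 km
S5: √((-18.010)² + (-7.049)²) = √(324.36010 + 49.68840) = 19.340 km
S6: √((1.423)² + (19.988)²) = √(2.02493 + 399.52014) = 20.039 km
S7: √((9.410)² + (2.697)²) = √(88.54810 + 7.27381) = 9.789 km
S8: √((-16.634)² + (-6.610)²) = √(276.68996 + 43.69210) = 17.899 km
S9: √((-1.879)² + (17.433)²) = √(3.53064 + 303.90949) = 17.534 km
S10: √((-27.715)² + (-25.975)²) = √(768.12122 + 674.70062) = 37.984 km
S11: √((-23.350)² + (25.848)²) = √(545.22250 + 668.11910) = 34.833 km
S12: √((-12.110)² + (22.605)²) = √(146.65210 + 510.98603) = 25.644 km
S13: √((6.956)² + (-19.312)²) = √(48.38594 + 372.95334) = 20.527 km
S14: √((-18.573)² + (-8.251)²) = √(344.95633 + 68.07900) = 20.323 km
S15: √((-11.267)² + (0.602)²) = √(126.94529 + 0.36240) = 11.283 km
Sorted: S7 (9.789 km) < S15 (11.283 km) < S9 (17.534 km) < S8 (17.899 km) < …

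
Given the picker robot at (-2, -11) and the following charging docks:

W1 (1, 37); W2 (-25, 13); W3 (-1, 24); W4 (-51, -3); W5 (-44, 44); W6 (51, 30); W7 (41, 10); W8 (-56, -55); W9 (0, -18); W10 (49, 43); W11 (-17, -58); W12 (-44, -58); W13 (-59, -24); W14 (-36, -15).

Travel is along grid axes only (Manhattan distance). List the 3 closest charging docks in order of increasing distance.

Distances from (-2, -11):
W1: 51
W2: 47
W3: 36
W4: 57
W5: 97
W6: 94
W7: 64
W8: 98
W9: 9
W10: 105
W11: 62
W12: 89
W13: 70
W14: 38
Sorted: W9 (9) < W3 (36) < W14 (38) < W2 (47) < W1 (51) < …

W9, W3, W14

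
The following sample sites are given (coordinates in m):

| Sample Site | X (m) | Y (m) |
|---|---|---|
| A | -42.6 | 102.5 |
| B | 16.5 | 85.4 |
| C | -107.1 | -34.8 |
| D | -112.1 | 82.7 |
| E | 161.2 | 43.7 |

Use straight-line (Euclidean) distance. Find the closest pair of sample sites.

Pairwise distances:
A–B: √((59.1)² + (-17.1)²) = √(3492.810 + 292.410) = 61.5 m
A–C: √((-64.5)² + (-137.3)²) = √(4160.250 + 18851.290) = 151.7 m
A–D: √((-69.5)² + (-19.8)²) = √(4830.250 + 392.040) = 72.3 m
A–E: √((203.8)² + (-58.8)²) = √(41534.440 + 3457.440) = 212.1 m
B–C: √((-123.6)² + (-120.2)²) = √(15276.960 + 14448.040) = 172.4 m
B–D: √((-128.6)² + (-2.7)²) = √(16537.960 + 7.290) = 128.6 m
B–E: √((144.7)² + (-41.7)²) = √(20938.090 + 1738.890) = 150.6 m
C–D: √((-5.0)² + (117.5)²) = √(25.000 + 13806.250) = 117.6 m
C–E: √((268.3)² + (78.5)²) = √(71984.890 + 6162.250) = 279.5 m
D–E: √((273.3)² + (-39.0)²) = √(74692.890 + 1521.000) = 276.1 m
Closest pair: A–B at 61.5 m.

A and B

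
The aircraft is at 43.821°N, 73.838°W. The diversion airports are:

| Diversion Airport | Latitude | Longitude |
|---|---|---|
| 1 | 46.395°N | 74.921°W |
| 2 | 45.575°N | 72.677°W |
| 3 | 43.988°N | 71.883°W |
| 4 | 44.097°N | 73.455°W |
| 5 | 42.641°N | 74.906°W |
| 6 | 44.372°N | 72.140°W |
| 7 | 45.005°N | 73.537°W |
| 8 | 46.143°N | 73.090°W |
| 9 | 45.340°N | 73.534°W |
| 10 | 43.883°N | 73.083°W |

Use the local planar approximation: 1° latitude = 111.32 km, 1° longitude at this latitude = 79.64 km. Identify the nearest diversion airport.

Distances from 43.821°N, 73.838°W:
1: √((2.574·111.32)² + (-1.083·79.64)²) = √(82103.84206 + 7439.08320) = 299.237 km
2: √((1.754·111.32)² + (1.161·79.64)²) = √(38124.62437 + 8549.22884) = 216.041 km
3: √((0.167·111.32)² + (1.955·79.64)²) = √(345.60446 + 24241.30669) = 156.802 km
4: √((0.276·111.32)² + (0.383·79.64)²) = √(943.98384 + 930.37932) = 43.294 km
5: √((-1.180·111.32)² + (-1.068·79.64)²) = √(17254.81908 + 7234.44148) = 156.490 km
6: √((0.551·111.32)² + (1.698·79.64)²) = √(3762.26682 + 18286.80671) = 148.489 km
7: √((1.184·111.32)² + (0.301·79.64)²) = √(17371.99918 + 574.63952) = 133.965 km
8: √((2.322·111.32)² + (0.748·79.64)²) = √(66814.51590 + 3548.67068) = 265.261 km
9: √((1.519·111.32)² + (0.304·79.64)²) = √(28593.14608 + 586.15122) = 170.819 km
10: √((0.062·111.32)² + (0.755·79.64)²) = √(47.63540 + 3615.40044) = 60.523 km
Minimum: 4 at 43.294 km.

4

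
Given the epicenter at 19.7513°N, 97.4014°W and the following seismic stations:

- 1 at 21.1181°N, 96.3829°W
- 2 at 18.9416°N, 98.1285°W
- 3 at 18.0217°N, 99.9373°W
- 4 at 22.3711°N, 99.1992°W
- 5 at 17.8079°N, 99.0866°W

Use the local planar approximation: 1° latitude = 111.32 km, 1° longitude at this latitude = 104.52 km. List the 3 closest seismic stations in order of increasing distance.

2, 1, 5

Distances from 19.7513°N, 97.4014°W:
1: √((1.3668·111.32)² + (1.0185·104.52)²) = √(23150.284662 + 11332.373211) = 185.6951 km
2: √((-0.8097·111.32)² + (-0.7271·104.52)²) = √(8124.463163 + 5775.466796) = 117.8980 km
3: √((-1.7296·111.32)² + (-2.5359·104.52)²) = √(37071.294247 + 70252.704772) = 327.6034 km
4: √((2.6198·111.32)² + (-1.7978·104.52)²) = √(85051.635821 + 35308.685881) = 346.9299 km
5: √((-1.9434·111.32)² + (-1.6852·104.52)²) = √(46802.687532 + 31024.279406) = 278.9749 km
Sorted: 2 (117.8980 km) < 1 (185.6951 km) < 5 (278.9749 km) < 3 (327.6034 km) < 4 (346.9299 km)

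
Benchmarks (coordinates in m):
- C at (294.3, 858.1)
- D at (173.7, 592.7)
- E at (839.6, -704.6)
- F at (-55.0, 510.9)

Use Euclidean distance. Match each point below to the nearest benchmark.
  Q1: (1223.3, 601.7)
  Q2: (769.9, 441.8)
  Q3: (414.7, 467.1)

Q1→C; Q2→D; Q3→D

Q1 at (1223.3, 601.7):
  C: √((-929.0)² + (256.4)²) = √(863041.000 + 65740.960) = 963.7 m
  D: √((-1049.6)² + (-9.0)²) = √(1101660.160 + 81.000) = 1049.6 m
  E: √((-383.7)² + (-1306.3)²) = √(147225.690 + 1706419.690) = 1361.5 m
  F: √((-1278.3)² + (-90.8)²) = √(1634050.890 + 8244.640) = 1281.5 m
  → nearest: C (963.7 m)
Q2 at (769.9, 441.8):
  C: √((-475.6)² + (416.3)²) = √(226195.360 + 173305.690) = 632.1 m
  D: √((-596.2)² + (150.9)²) = √(355454.440 + 22770.810) = 615.0 m
  E: √((69.7)² + (-1146.4)²) = √(4858.090 + 1314232.960) = 1148.5 m
  F: √((-824.9)² + (69.1)²) = √(680460.010 + 4774.810) = 827.8 m
  → nearest: D (615.0 m)
Q3 at (414.7, 467.1):
  C: √((-120.4)² + (391.0)²) = √(14496.160 + 152881.000) = 409.1 m
  D: √((-241.0)² + (125.6)²) = √(58081.000 + 15775.360) = 271.8 m
  E: √((424.9)² + (-1171.7)²) = √(180540.010 + 1372880.890) = 1246.4 m
  F: √((-469.7)² + (43.8)²) = √(220618.090 + 1918.440) = 471.7 m
  → nearest: D (271.8 m)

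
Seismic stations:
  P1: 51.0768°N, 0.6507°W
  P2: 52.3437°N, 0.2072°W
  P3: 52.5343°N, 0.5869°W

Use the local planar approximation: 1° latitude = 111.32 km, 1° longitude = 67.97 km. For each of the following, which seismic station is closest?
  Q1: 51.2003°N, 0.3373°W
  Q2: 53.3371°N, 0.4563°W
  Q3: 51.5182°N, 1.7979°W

Q1 at 51.2003°N, 0.3373°W:
  P1: √((-0.1235·111.32)² + (-0.3134·67.97)²) = √(189.008054 + 453.766598) = 25.3530 km
  P2: √((1.1434·111.32)² + (0.1301·67.97)²) = √(16201.035404 + 78.196827) = 127.5901 km
  P3: √((1.3340·111.32)² + (-0.2496·67.97)²) = √(22052.511361 + 287.821811) = 149.4668 km
  → nearest: P1 (25.3530 km)
Q2 at 53.3371°N, 0.4563°W:
  P1: √((-2.2603·111.32)² + (-0.1944·67.97)²) = √(63310.911383 + 174.593094) = 251.9633 km
  P2: √((-0.9934·111.32)² + (0.2491·67.97)²) = √(12229.105922 + 286.669834) = 111.8739 km
  P3: √((-0.8028·111.32)² + (-0.1306·67.97)²) = √(7986.585088 + 78.799034) = 89.8075 km
  → nearest: P3 (89.8075 km)
Q3 at 51.5182°N, 1.7979°W:
  P1: √((-0.4414·111.32)² + (1.1472·67.97)²) = √(2414.410177 + 6080.129320) = 92.1658 km
  P2: √((0.8255·111.32)² + (1.5907·67.97)²) = √(8444.628537 + 11689.908235) = 141.8962 km
  P3: √((1.0161·111.32)² + (1.2110·67.97)²) = √(12794.381553 + 6775.211018) = 139.8914 km
  → nearest: P1 (92.1658 km)

Q1→P1; Q2→P3; Q3→P1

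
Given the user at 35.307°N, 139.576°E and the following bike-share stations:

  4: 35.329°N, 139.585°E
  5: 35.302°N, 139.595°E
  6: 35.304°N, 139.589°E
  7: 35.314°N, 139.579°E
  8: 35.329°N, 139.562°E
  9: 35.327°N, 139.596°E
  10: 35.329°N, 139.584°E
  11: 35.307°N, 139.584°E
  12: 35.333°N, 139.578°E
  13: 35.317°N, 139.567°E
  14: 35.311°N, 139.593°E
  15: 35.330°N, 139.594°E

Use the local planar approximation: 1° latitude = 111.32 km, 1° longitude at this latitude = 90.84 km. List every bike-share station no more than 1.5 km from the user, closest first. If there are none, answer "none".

11, 7, 6, 13

Distances from 35.307°N, 139.576°E:
4: √((0.022·111.32)² + (0.009·90.84)²) = √(5.99780 + 0.66840) = 2.582 km
5: √((-0.005·111.32)² + (0.019·90.84)²) = √(0.30980 + 2.97894) = 1.813 km
6: √((-0.003·111.32)² + (0.013·90.84)²) = √(0.11153 + 1.39457) = 1.227 km
7: √((0.007·111.32)² + (0.003·90.84)²) = √(0.60721 + 0.07427) = 0.826 km
8: √((0.022·111.32)² + (-0.014·90.84)²) = √(5.99780 + 1.61737) = 2.760 km
9: √((0.020·111.32)² + (0.020·90.84)²) = √(4.95686 + 3.30076) = 2.874 km
10: √((0.022·111.32)² + (0.008·90.84)²) = √(5.99780 + 0.52812) = 2.555 km
11: √((0.000·111.32)² + (0.008·90.84)²) = √(0.00000 + 0.52812) = 0.727 km
12: √((0.026·111.32)² + (0.002·90.84)²) = √(8.37709 + 0.03301) = 2.900 km
13: √((0.010·111.32)² + (-0.009·90.84)²) = √(1.23921 + 0.66840) = 1.381 km
14: √((0.004·111.32)² + (0.017·90.84)²) = √(0.19827 + 2.38480) = 1.607 km
15: √((0.023·111.32)² + (0.018·90.84)²) = √(6.55544 + 2.67362) = 3.038 km
Threshold 1.5 km: 11 (0.727 km), 7 (0.826 km), 6 (1.227 km), 13 (1.381 km) are within range.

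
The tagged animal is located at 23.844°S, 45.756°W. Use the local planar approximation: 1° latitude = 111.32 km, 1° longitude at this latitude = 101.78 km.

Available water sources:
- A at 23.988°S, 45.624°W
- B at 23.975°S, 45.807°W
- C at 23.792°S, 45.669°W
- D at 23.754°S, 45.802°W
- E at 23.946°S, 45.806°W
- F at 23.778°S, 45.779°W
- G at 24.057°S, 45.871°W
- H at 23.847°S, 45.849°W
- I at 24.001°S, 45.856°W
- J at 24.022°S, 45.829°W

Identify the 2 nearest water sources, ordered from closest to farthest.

F, H

Distances from 23.844°S, 45.756°W:
A: 20.916 km
B: 15.479 km
C: 10.579 km
D: 11.059 km
E: 12.443 km
F: 7.711 km
G: 26.443 km
H: 9.471 km
I: 20.225 km
J: 21.162 km
Sorted: F (7.711 km) < H (9.471 km) < C (10.579 km) < D (11.059 km) < …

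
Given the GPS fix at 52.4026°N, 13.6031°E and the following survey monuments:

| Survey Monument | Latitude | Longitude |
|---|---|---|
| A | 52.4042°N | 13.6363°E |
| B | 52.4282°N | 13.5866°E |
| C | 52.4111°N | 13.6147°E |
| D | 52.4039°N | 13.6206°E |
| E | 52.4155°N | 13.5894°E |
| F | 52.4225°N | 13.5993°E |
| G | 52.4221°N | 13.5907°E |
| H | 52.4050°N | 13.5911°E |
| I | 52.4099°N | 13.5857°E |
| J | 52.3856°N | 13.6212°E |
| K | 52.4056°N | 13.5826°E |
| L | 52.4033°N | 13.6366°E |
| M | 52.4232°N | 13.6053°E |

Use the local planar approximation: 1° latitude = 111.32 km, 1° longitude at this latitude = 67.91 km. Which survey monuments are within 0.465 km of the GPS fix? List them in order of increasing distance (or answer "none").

Distances from 52.4026°N, 13.6031°E:
A: 2.2616 km
B: 3.0622 km
C: 1.2312 km
D: 1.1972 km
E: 1.7111 km
F: 2.2302 km
G: 2.3284 km
H: 0.8576 km
I: 1.4341 km
J: 2.2566 km
K: 1.4317 km
L: 2.2763 km
M: 2.2981 km
Threshold 0.465 km: none within range.

none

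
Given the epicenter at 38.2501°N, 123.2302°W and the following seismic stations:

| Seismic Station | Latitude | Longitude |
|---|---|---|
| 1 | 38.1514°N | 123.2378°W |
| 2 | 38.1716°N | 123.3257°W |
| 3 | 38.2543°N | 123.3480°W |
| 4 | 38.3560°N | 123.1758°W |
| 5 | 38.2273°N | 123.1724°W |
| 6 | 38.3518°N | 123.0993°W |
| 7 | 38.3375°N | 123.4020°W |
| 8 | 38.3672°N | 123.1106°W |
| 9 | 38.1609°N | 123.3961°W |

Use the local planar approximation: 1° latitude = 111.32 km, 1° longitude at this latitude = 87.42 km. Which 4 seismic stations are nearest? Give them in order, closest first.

5, 3, 1, 2

Distances from 38.2501°N, 123.2302°W:
1: 11.0074 km
2: 12.0856 km
3: 10.3087 km
4: 12.7119 km
5: 5.6545 km
6: 16.0972 km
7: 17.8948 km
8: 16.7105 km
9: 17.5766 km
Sorted: 5 (5.6545 km) < 3 (10.3087 km) < 1 (11.0074 km) < 2 (12.0856 km) < 4 (12.7119 km) < 6 (16.0972 km) < …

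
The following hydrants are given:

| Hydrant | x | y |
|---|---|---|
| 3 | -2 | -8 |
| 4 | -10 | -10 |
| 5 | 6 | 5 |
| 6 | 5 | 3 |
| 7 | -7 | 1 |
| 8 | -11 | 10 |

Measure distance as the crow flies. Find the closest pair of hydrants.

Pairwise distances:
5–6: √((-1)² + (-2)²) = √(1.000 + 4.000) = 2.2
3–4: √((-8)² + (-2)²) = √(64.000 + 4.000) = 8.2
7–8: √((-4)² + (9)²) = √(16.000 + 81.000) = 9.8
3–7: √((-5)² + (9)²) = √(25.000 + 81.000) = 10.3
4–7: √((3)² + (11)²) = √(9.000 + 121.000) = 11.4
6–7: √((-12)² + (-2)²) = √(144.000 + 4.000) = 12.2
3–6: √((7)² + (11)²) = √(49.000 + 121.000) = 13.0
5–7: √((-13)² + (-4)²) = √(169.000 + 16.000) = 13.6
3–5: √((8)² + (13)²) = √(64.000 + 169.000) = 15.3
6–8: √((-16)² + (7)²) = √(256.000 + 49.000) = 17.5
5–8: √((-17)² + (5)²) = √(289.000 + 25.000) = 17.7
4–6: √((15)² + (13)²) = √(225.000 + 169.000) = 19.8
4–8: √((-1)² + (20)²) = √(1.000 + 400.000) = 20.0
3–8: √((-9)² + (18)²) = √(81.000 + 324.000) = 20.1
4–5: √((16)² + (15)²) = √(256.000 + 225.000) = 21.9
Closest pair: 5–6 at 2.2.

5 and 6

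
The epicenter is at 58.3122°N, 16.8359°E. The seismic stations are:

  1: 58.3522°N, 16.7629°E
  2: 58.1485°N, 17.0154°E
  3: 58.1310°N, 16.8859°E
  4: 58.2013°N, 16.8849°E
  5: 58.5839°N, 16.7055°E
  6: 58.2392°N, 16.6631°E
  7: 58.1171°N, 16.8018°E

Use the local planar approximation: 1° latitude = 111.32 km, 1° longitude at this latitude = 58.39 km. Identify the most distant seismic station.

5

Distances from 58.3122°N, 16.8359°E:
1: √((0.0400·111.32)² + (-0.0730·58.39)²) = √(19.827428 + 18.168651) = 6.1641 km
2: √((-0.1637·111.32)² + (0.1795·58.39)²) = √(332.080790 + 109.851466) = 21.0222 km
3: √((-0.1812·111.32)² + (0.0500·58.39)²) = √(406.876664 + 8.523480) = 20.3814 km
4: √((-0.1109·111.32)² + (0.0490·58.39)²) = √(152.408605 + 8.185950) = 12.6726 km
5: √((0.2717·111.32)² + (-0.1304·58.39)²) = √(914.798981 + 57.973849) = 31.1893 km
6: √((-0.0730·111.32)² + (-0.1728·58.39)²) = √(66.037727 + 101.803903) = 12.9554 km
7: √((-0.1951·111.32)² + (-0.0341·58.39)²) = √(471.694632 + 3.964475) = 21.8096 km
Maximum: 5 at 31.1893 km.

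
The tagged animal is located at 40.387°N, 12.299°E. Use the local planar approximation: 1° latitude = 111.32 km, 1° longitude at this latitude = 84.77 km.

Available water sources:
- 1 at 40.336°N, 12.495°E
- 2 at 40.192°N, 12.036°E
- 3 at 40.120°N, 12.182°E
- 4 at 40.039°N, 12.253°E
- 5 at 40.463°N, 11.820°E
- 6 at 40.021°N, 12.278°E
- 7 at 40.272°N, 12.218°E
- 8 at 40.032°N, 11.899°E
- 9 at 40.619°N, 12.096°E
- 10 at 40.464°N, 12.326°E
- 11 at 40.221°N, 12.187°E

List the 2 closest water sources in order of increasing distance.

10, 7

Distances from 40.387°N, 12.299°E:
1: √((-0.051·111.32)² + (0.196·84.77)²) = √(32.23196 + 276.05557) = 17.558 km
2: √((-0.195·111.32)² + (-0.263·84.77)²) = √(471.21121 + 497.04518) = 31.117 km
3: √((-0.267·111.32)² + (-0.117·84.77)²) = √(883.42344 + 98.36851) = 31.334 km
4: √((-0.348·111.32)² + (-0.046·84.77)²) = √(1500.73801 + 15.20548) = 38.935 km
5: √((0.076·111.32)² + (-0.479·84.77)²) = √(71.57701 + 1648.75222) = 41.477 km
6: √((-0.366·111.32)² + (-0.021·84.77)²) = √(1660.00183 + 3.16901) = 40.782 km
7: √((-0.115·111.32)² + (-0.081·84.77)²) = √(163.88608 + 47.14704) = 14.527 km
8: √((-0.355·111.32)² + (-0.400·84.77)²) = √(1561.71975 + 1149.75246) = 52.072 km
9: √((0.232·111.32)² + (-0.203·84.77)²) = √(666.99467 + 296.12593) = 31.034 km
10: √((0.077·111.32)² + (0.027·84.77)²) = √(73.47301 + 5.23856) = 8.872 km
11: √((-0.166·111.32)² + (-0.112·84.77)²) = √(341.47788 + 90.14059) = 20.775 km
Sorted: 10 (8.872 km) < 7 (14.527 km) < 1 (17.558 km) < 11 (20.775 km) < …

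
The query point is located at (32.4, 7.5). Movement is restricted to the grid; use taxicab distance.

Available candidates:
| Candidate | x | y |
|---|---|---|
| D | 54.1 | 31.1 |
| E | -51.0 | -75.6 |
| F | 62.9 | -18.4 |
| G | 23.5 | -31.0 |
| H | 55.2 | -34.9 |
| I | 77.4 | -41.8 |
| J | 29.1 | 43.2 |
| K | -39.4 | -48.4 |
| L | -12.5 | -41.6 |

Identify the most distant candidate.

E

Distances from (32.4, 7.5):
D: |21.7| + |23.6| = 21.7 + 23.6 = 45.3
E: |-83.4| + |-83.1| = 83.4 + 83.1 = 166.5
F: |30.5| + |-25.9| = 30.5 + 25.9 = 56.4
G: |-8.9| + |-38.5| = 8.9 + 38.5 = 47.4
H: |22.8| + |-42.4| = 22.8 + 42.4 = 65.2
I: |45.0| + |-49.3| = 45.0 + 49.3 = 94.3
J: |-3.3| + |35.7| = 3.3 + 35.7 = 39.0
K: |-71.8| + |-55.9| = 71.8 + 55.9 = 127.7
L: |-44.9| + |-49.1| = 44.9 + 49.1 = 94.0
Maximum: E at 166.5.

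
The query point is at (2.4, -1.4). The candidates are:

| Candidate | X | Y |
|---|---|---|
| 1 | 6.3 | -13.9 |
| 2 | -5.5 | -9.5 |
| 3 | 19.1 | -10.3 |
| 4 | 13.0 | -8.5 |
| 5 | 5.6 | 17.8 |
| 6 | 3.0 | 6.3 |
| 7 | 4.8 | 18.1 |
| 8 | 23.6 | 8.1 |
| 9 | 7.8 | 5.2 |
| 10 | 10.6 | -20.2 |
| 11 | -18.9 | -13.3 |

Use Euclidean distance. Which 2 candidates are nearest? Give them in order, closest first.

6, 9

Distances from (2.4, -1.4):
1: √((3.9)² + (-12.5)²) = √(15.210 + 156.250) = 13.1
2: √((-7.9)² + (-8.1)²) = √(62.410 + 65.610) = 11.3
3: √((16.7)² + (-8.9)²) = √(278.890 + 79.210) = 18.9
4: √((10.6)² + (-7.1)²) = √(112.360 + 50.410) = 12.8
5: √((3.2)² + (19.2)²) = √(10.240 + 368.640) = 19.5
6: √((0.6)² + (7.7)²) = √(0.360 + 59.290) = 7.7
7: √((2.4)² + (19.5)²) = √(5.760 + 380.250) = 19.6
8: √((21.2)² + (9.5)²) = √(449.440 + 90.250) = 23.2
9: √((5.4)² + (6.6)²) = √(29.160 + 43.560) = 8.5
10: √((8.2)² + (-18.8)²) = √(67.240 + 353.440) = 20.5
11: √((-21.3)² + (-11.9)²) = √(453.690 + 141.610) = 24.4
Sorted: 6 (7.7) < 9 (8.5) < 2 (11.3) < 4 (12.8) < …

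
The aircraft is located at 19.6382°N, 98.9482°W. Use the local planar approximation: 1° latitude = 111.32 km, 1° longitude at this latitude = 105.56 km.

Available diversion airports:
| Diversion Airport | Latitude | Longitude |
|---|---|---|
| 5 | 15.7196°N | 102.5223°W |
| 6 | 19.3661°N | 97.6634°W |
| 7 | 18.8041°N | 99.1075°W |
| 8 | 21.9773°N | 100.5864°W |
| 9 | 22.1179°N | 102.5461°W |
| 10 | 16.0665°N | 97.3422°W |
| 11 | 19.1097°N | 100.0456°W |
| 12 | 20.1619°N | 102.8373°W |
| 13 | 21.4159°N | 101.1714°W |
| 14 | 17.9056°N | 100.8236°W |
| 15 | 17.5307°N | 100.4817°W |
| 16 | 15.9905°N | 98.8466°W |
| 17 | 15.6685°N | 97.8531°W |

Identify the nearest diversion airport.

7

Distances from 19.6382°N, 98.9482°W:
5: 576.7394 km
6: 138.9648 km
7: 94.3624 km
8: 312.5803 km
9: 469.5124 km
10: 432.2352 km
11: 129.9251 km
12: 414.6521 km
13: 306.9805 km
14: 276.3893 km
15: 285.0339 km
16: 406.2036 km
17: 456.7766 km
Minimum: 7 at 94.3624 km.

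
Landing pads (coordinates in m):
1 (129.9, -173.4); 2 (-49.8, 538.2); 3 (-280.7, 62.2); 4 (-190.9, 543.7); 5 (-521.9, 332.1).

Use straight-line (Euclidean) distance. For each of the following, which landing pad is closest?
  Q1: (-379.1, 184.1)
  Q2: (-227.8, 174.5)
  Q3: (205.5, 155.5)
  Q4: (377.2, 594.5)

Q1 at (-379.1, 184.1):
  1: √((509.0)² + (-357.5)²) = √(259081.000 + 127806.250) = 622.0 m
  2: √((329.3)² + (354.1)²) = √(108438.490 + 125386.810) = 483.6 m
  3: √((98.4)² + (-121.9)²) = √(9682.560 + 14859.610) = 156.7 m
  4: √((188.2)² + (359.6)²) = √(35419.240 + 129312.160) = 405.9 m
  5: √((-142.8)² + (148.0)²) = √(20391.840 + 21904.000) = 205.7 m
  → nearest: 3 (156.7 m)
Q2 at (-227.8, 174.5):
  1: √((357.7)² + (-347.9)²) = √(127949.290 + 121034.410) = 499.0 m
  2: √((178.0)² + (363.7)²) = √(31684.000 + 132277.690) = 404.9 m
  3: √((-52.9)² + (-112.3)²) = √(2798.410 + 12611.290) = 124.1 m
  4: √((36.9)² + (369.2)²) = √(1361.610 + 136308.640) = 371.0 m
  5: √((-294.1)² + (157.6)²) = √(86494.810 + 24837.760) = 333.7 m
  → nearest: 3 (124.1 m)
Q3 at (205.5, 155.5):
  1: √((-75.6)² + (-328.9)²) = √(5715.360 + 108175.210) = 337.5 m
  2: √((-255.3)² + (382.7)²) = √(65178.090 + 146459.290) = 460.0 m
  3: √((-486.2)² + (-93.3)²) = √(236390.440 + 8704.890) = 495.1 m
  4: √((-396.4)² + (388.2)²) = √(157132.960 + 150699.240) = 554.8 m
  5: √((-727.4)² + (176.6)²) = √(529110.760 + 31187.560) = 748.5 m
  → nearest: 1 (337.5 m)
Q4 at (377.2, 594.5):
  1: √((-247.3)² + (-767.9)²) = √(61157.290 + 589670.410) = 806.7 m
  2: √((-427.0)² + (-56.3)²) = √(182329.000 + 3169.690) = 430.7 m
  3: √((-657.9)² + (-532.3)²) = √(432832.410 + 283343.290) = 846.3 m
  4: √((-568.1)² + (-50.8)²) = √(322737.610 + 2580.640) = 570.4 m
  5: √((-899.1)² + (-262.4)²) = √(808380.810 + 68853.760) = 936.6 m
  → nearest: 2 (430.7 m)

Q1→3; Q2→3; Q3→1; Q4→2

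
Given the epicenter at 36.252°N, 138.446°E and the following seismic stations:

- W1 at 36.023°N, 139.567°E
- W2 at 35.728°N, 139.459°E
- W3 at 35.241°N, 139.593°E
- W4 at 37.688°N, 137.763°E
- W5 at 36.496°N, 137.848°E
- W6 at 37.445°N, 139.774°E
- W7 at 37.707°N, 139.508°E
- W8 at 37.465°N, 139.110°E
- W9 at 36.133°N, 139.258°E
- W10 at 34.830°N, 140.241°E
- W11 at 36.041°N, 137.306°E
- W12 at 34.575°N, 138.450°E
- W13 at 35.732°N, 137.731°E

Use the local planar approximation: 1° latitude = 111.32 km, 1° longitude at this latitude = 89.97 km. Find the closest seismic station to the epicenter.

Distances from 36.252°N, 138.446°E:
W1: √((-0.229·111.32)² + (1.121·89.97)²) = √(649.85634 + 10172.00737) = 104.028 km
W2: √((-0.524·111.32)² + (1.013·89.97)²) = √(3402.58489 + 8306.42851) = 108.208 km
W3: √((-1.011·111.32)² + (1.147·89.97)²) = √(12666.26898 + 10649.32980) = 152.694 km
W4: √((1.436·111.32)² + (-0.683·89.97)²) = √(25553.78727 + 3776.04228) = 171.260 km
W5: √((0.244·111.32)² + (-0.598·89.97)²) = √(737.77859 + 2894.66166) = 60.270 km
W6: √((1.193·111.32)² + (1.328·89.97)²) = √(17637.10428 + 14275.50863) = 178.641 km
W7: √((1.455·111.32)² + (1.062·89.97)²) = √(26234.47526 + 9129.44706) = 188.053 km
W8: √((1.213·111.32)² + (0.664·89.97)²) = √(18233.41417 + 3568.87716) = 147.656 km
W9: √((-0.119·111.32)² + (0.812·89.97)²) = √(175.48513 + 5337.12654) = 74.247 km
W10: √((-1.422·111.32)² + (1.795·89.97)²) = √(25057.95287 + 26081.00646) = 226.139 km
W11: √((-0.211·111.32)² + (-1.140·89.97)²) = √(551.71057 + 10519.74333) = 105.221 km
W12: √((-1.677·111.32)² + (0.004·89.97)²) = √(34850.78144 + 0.12951) = 186.684 km
W13: √((-0.520·111.32)² + (-0.715·89.97)²) = √(3350.83530 + 4138.16235) = 86.539 km
Minimum: W5 at 60.270 km.

W5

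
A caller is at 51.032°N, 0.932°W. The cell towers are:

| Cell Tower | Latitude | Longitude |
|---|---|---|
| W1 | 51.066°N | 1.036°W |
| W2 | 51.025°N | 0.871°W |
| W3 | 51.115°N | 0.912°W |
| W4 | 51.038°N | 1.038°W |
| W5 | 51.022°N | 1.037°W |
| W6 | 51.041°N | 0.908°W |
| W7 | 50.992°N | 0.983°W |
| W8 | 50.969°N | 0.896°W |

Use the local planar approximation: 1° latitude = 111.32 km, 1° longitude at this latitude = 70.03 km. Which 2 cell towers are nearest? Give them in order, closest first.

Distances from 51.032°N, 0.932°W:
W1: √((0.034·111.32)² + (-0.104·70.03)²) = √(14.325317 + 53.043837) = 8.2079 km
W2: √((-0.007·111.32)² + (0.061·70.03)²) = √(0.607215 + 18.248532) = 4.3423 km
W3: √((0.083·111.32)² + (0.020·70.03)²) = √(85.369469 + 1.961680) = 9.3451 km
W4: √((0.006·111.32)² + (-0.106·70.03)²) = √(0.446117 + 55.103601) = 7.4532 km
W5: √((-0.010·111.32)² + (-0.105·70.03)²) = √(1.239214 + 54.068815) = 7.4369 km
W6: √((0.009·111.32)² + (0.024·70.03)²) = √(1.003764 + 2.824820) = 1.9567 km
W7: √((-0.040·111.32)² + (-0.051·70.03)²) = √(19.827428 + 12.755827) = 5.7082 km
W8: √((-0.063·111.32)² + (0.036·70.03)²) = √(49.184413 + 6.355844) = 7.4525 km
Sorted: W6 (1.9567 km) < W2 (4.3423 km) < W7 (5.7082 km) < W5 (7.4369 km) < …

W6, W2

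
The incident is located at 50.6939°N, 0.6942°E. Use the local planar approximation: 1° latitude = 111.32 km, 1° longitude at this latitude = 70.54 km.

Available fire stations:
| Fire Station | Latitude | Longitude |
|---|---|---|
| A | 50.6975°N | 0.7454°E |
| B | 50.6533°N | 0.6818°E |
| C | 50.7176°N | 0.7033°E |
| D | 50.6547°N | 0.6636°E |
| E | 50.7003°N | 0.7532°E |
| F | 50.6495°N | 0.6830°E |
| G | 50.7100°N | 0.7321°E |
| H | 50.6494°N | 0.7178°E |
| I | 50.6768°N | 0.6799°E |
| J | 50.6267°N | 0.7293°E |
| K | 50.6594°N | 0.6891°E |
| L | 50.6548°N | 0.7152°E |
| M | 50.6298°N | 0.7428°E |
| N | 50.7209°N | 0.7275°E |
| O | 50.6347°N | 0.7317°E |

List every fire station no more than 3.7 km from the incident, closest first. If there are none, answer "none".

I, C, G, A

Distances from 50.6939°N, 0.6942°E:
A: √((0.0036·111.32)² + (0.0512·70.54)²) = √(0.160602 + 13.044001) = 3.6338 km
B: √((-0.0406·111.32)² + (-0.0124·70.54)²) = √(20.426712 + 0.765093) = 4.6035 km
C: √((0.0237·111.32)² + (0.0091·70.54)²) = √(6.960542 + 0.412054) = 2.7153 km
D: √((-0.0392·111.32)² + (-0.0306·70.54)²) = √(19.042262 + 4.659226) = 4.8684 km
E: √((0.0064·111.32)² + (0.0590·70.54)²) = √(0.507582 + 17.321079) = 4.2224 km
F: √((-0.0444·111.32)² + (-0.0112·70.54)²) = √(24.429374 + 0.624176) = 5.0054 km
G: √((0.0161·111.32)² + (0.0379·70.54)²) = √(3.212167 + 7.147420) = 3.2186 km
H: √((-0.0445·111.32)² + (0.0236·70.54)²) = √(24.539540 + 2.771373) = 5.2260 km
I: √((-0.0171·111.32)² + (-0.0143·70.54)²) = √(3.623586 + 1.017520) = 2.1543 km
J: √((-0.0672·111.32)² + (0.0351·70.54)²) = √(55.960932 + 6.130348) = 7.8798 km
K: √((-0.0345·111.32)² + (-0.0051·70.54)²) = √(14.749747 + 0.129423) = 3.8574 km
L: √((-0.0391·111.32)² + (0.0210·70.54)²) = √(18.945231 + 2.194368) = 4.5978 km
M: √((-0.0641·111.32)² + (0.0486·70.54)²) = √(50.916959 + 11.752857) = 7.9164 km
N: √((0.0270·111.32)² + (0.0333·70.54)²) = √(9.033872 + 5.517716) = 3.8147 km
O: √((-0.0592·111.32)² + (0.0375·70.54)²) = √(43.429998 + 6.997348) = 7.1012 km
Threshold 3.7 km: I (2.1543 km), C (2.7153 km), G (3.2186 km), A (3.6338 km) are within range.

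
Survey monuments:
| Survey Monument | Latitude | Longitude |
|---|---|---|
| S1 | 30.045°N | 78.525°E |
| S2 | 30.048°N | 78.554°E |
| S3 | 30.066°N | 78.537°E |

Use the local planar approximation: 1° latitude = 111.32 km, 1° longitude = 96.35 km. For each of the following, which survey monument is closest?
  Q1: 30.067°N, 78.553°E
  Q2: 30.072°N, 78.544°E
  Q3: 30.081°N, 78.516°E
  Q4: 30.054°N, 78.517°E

Q1→S3; Q2→S3; Q3→S3; Q4→S1

Q1 at 30.067°N, 78.553°E:
  S1: 3.644 km
  S2: 2.117 km
  S3: 1.546 km
  → nearest: S3 (1.546 km)
Q2 at 30.072°N, 78.544°E:
  S1: 3.519 km
  S2: 2.840 km
  S3: 0.949 km
  → nearest: S3 (0.949 km)
Q3 at 30.081°N, 78.516°E:
  S1: 4.100 km
  S2: 5.187 km
  S3: 2.623 km
  → nearest: S3 (2.623 km)
Q4 at 30.054°N, 78.517°E:
  S1: 1.264 km
  S2: 3.627 km
  S3: 2.345 km
  → nearest: S1 (1.264 km)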